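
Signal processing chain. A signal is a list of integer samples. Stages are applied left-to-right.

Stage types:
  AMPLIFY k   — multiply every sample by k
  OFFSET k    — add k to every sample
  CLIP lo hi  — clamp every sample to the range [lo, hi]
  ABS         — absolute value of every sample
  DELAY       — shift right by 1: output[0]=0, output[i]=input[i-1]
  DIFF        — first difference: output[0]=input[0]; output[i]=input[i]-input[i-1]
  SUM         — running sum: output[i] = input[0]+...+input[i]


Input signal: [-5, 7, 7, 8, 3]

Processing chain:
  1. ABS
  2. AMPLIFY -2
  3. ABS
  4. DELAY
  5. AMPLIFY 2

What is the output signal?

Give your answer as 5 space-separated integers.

Answer: 0 20 28 28 32

Derivation:
Input: [-5, 7, 7, 8, 3]
Stage 1 (ABS): |-5|=5, |7|=7, |7|=7, |8|=8, |3|=3 -> [5, 7, 7, 8, 3]
Stage 2 (AMPLIFY -2): 5*-2=-10, 7*-2=-14, 7*-2=-14, 8*-2=-16, 3*-2=-6 -> [-10, -14, -14, -16, -6]
Stage 3 (ABS): |-10|=10, |-14|=14, |-14|=14, |-16|=16, |-6|=6 -> [10, 14, 14, 16, 6]
Stage 4 (DELAY): [0, 10, 14, 14, 16] = [0, 10, 14, 14, 16] -> [0, 10, 14, 14, 16]
Stage 5 (AMPLIFY 2): 0*2=0, 10*2=20, 14*2=28, 14*2=28, 16*2=32 -> [0, 20, 28, 28, 32]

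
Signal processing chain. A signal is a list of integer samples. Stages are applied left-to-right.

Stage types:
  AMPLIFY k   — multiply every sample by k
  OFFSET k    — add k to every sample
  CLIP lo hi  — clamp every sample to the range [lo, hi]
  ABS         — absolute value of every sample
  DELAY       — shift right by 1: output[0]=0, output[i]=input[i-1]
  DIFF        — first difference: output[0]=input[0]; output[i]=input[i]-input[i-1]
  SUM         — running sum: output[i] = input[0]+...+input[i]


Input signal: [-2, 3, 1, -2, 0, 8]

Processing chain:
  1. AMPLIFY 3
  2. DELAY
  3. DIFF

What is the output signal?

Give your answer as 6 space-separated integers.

Input: [-2, 3, 1, -2, 0, 8]
Stage 1 (AMPLIFY 3): -2*3=-6, 3*3=9, 1*3=3, -2*3=-6, 0*3=0, 8*3=24 -> [-6, 9, 3, -6, 0, 24]
Stage 2 (DELAY): [0, -6, 9, 3, -6, 0] = [0, -6, 9, 3, -6, 0] -> [0, -6, 9, 3, -6, 0]
Stage 3 (DIFF): s[0]=0, -6-0=-6, 9--6=15, 3-9=-6, -6-3=-9, 0--6=6 -> [0, -6, 15, -6, -9, 6]

Answer: 0 -6 15 -6 -9 6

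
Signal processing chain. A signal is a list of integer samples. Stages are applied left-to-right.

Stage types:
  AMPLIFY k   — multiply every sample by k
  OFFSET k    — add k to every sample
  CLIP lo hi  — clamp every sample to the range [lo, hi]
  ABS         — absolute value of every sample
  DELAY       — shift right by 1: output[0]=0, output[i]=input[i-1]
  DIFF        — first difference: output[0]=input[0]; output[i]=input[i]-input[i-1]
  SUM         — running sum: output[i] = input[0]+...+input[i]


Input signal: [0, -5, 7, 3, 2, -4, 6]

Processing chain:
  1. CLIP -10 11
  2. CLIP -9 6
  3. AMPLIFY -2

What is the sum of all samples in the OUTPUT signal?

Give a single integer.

Answer: -16

Derivation:
Input: [0, -5, 7, 3, 2, -4, 6]
Stage 1 (CLIP -10 11): clip(0,-10,11)=0, clip(-5,-10,11)=-5, clip(7,-10,11)=7, clip(3,-10,11)=3, clip(2,-10,11)=2, clip(-4,-10,11)=-4, clip(6,-10,11)=6 -> [0, -5, 7, 3, 2, -4, 6]
Stage 2 (CLIP -9 6): clip(0,-9,6)=0, clip(-5,-9,6)=-5, clip(7,-9,6)=6, clip(3,-9,6)=3, clip(2,-9,6)=2, clip(-4,-9,6)=-4, clip(6,-9,6)=6 -> [0, -5, 6, 3, 2, -4, 6]
Stage 3 (AMPLIFY -2): 0*-2=0, -5*-2=10, 6*-2=-12, 3*-2=-6, 2*-2=-4, -4*-2=8, 6*-2=-12 -> [0, 10, -12, -6, -4, 8, -12]
Output sum: -16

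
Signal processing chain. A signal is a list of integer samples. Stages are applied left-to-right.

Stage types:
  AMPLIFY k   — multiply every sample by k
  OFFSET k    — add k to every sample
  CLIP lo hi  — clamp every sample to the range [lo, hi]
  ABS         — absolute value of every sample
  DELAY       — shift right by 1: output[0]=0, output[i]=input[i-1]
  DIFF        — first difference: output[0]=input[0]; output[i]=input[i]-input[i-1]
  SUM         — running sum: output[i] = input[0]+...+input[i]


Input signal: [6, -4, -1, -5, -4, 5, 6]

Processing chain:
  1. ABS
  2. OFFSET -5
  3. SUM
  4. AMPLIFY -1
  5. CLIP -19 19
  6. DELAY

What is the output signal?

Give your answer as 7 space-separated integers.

Input: [6, -4, -1, -5, -4, 5, 6]
Stage 1 (ABS): |6|=6, |-4|=4, |-1|=1, |-5|=5, |-4|=4, |5|=5, |6|=6 -> [6, 4, 1, 5, 4, 5, 6]
Stage 2 (OFFSET -5): 6+-5=1, 4+-5=-1, 1+-5=-4, 5+-5=0, 4+-5=-1, 5+-5=0, 6+-5=1 -> [1, -1, -4, 0, -1, 0, 1]
Stage 3 (SUM): sum[0..0]=1, sum[0..1]=0, sum[0..2]=-4, sum[0..3]=-4, sum[0..4]=-5, sum[0..5]=-5, sum[0..6]=-4 -> [1, 0, -4, -4, -5, -5, -4]
Stage 4 (AMPLIFY -1): 1*-1=-1, 0*-1=0, -4*-1=4, -4*-1=4, -5*-1=5, -5*-1=5, -4*-1=4 -> [-1, 0, 4, 4, 5, 5, 4]
Stage 5 (CLIP -19 19): clip(-1,-19,19)=-1, clip(0,-19,19)=0, clip(4,-19,19)=4, clip(4,-19,19)=4, clip(5,-19,19)=5, clip(5,-19,19)=5, clip(4,-19,19)=4 -> [-1, 0, 4, 4, 5, 5, 4]
Stage 6 (DELAY): [0, -1, 0, 4, 4, 5, 5] = [0, -1, 0, 4, 4, 5, 5] -> [0, -1, 0, 4, 4, 5, 5]

Answer: 0 -1 0 4 4 5 5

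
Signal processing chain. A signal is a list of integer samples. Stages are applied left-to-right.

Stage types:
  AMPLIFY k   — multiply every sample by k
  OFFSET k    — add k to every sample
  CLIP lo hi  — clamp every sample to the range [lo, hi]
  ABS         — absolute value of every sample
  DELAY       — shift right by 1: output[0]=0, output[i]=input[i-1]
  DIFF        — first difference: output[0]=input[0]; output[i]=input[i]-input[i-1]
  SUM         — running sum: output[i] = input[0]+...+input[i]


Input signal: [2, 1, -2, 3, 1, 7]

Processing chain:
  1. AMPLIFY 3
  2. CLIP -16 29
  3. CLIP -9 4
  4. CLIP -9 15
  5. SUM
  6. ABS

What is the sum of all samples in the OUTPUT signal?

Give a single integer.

Input: [2, 1, -2, 3, 1, 7]
Stage 1 (AMPLIFY 3): 2*3=6, 1*3=3, -2*3=-6, 3*3=9, 1*3=3, 7*3=21 -> [6, 3, -6, 9, 3, 21]
Stage 2 (CLIP -16 29): clip(6,-16,29)=6, clip(3,-16,29)=3, clip(-6,-16,29)=-6, clip(9,-16,29)=9, clip(3,-16,29)=3, clip(21,-16,29)=21 -> [6, 3, -6, 9, 3, 21]
Stage 3 (CLIP -9 4): clip(6,-9,4)=4, clip(3,-9,4)=3, clip(-6,-9,4)=-6, clip(9,-9,4)=4, clip(3,-9,4)=3, clip(21,-9,4)=4 -> [4, 3, -6, 4, 3, 4]
Stage 4 (CLIP -9 15): clip(4,-9,15)=4, clip(3,-9,15)=3, clip(-6,-9,15)=-6, clip(4,-9,15)=4, clip(3,-9,15)=3, clip(4,-9,15)=4 -> [4, 3, -6, 4, 3, 4]
Stage 5 (SUM): sum[0..0]=4, sum[0..1]=7, sum[0..2]=1, sum[0..3]=5, sum[0..4]=8, sum[0..5]=12 -> [4, 7, 1, 5, 8, 12]
Stage 6 (ABS): |4|=4, |7|=7, |1|=1, |5|=5, |8|=8, |12|=12 -> [4, 7, 1, 5, 8, 12]
Output sum: 37

Answer: 37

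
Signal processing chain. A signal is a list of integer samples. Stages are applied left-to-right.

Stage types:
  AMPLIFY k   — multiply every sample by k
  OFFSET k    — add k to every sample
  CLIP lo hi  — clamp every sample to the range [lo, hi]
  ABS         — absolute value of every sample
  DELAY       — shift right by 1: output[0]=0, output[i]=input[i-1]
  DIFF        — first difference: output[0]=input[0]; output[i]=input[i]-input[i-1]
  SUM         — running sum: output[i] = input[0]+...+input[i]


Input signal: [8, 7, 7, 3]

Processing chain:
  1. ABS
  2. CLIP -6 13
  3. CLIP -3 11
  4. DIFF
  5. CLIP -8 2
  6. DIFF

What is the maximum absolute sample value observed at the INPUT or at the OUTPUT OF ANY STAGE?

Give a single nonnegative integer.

Answer: 8

Derivation:
Input: [8, 7, 7, 3] (max |s|=8)
Stage 1 (ABS): |8|=8, |7|=7, |7|=7, |3|=3 -> [8, 7, 7, 3] (max |s|=8)
Stage 2 (CLIP -6 13): clip(8,-6,13)=8, clip(7,-6,13)=7, clip(7,-6,13)=7, clip(3,-6,13)=3 -> [8, 7, 7, 3] (max |s|=8)
Stage 3 (CLIP -3 11): clip(8,-3,11)=8, clip(7,-3,11)=7, clip(7,-3,11)=7, clip(3,-3,11)=3 -> [8, 7, 7, 3] (max |s|=8)
Stage 4 (DIFF): s[0]=8, 7-8=-1, 7-7=0, 3-7=-4 -> [8, -1, 0, -4] (max |s|=8)
Stage 5 (CLIP -8 2): clip(8,-8,2)=2, clip(-1,-8,2)=-1, clip(0,-8,2)=0, clip(-4,-8,2)=-4 -> [2, -1, 0, -4] (max |s|=4)
Stage 6 (DIFF): s[0]=2, -1-2=-3, 0--1=1, -4-0=-4 -> [2, -3, 1, -4] (max |s|=4)
Overall max amplitude: 8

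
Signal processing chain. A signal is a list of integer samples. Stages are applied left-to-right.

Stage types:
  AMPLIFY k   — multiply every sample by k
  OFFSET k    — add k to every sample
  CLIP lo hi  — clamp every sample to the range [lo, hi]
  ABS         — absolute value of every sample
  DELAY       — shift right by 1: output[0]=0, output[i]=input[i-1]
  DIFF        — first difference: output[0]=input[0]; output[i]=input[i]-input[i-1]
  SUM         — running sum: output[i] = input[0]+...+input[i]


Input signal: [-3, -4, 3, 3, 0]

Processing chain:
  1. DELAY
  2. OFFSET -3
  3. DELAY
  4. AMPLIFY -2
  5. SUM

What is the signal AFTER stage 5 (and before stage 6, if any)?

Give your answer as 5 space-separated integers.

Input: [-3, -4, 3, 3, 0]
Stage 1 (DELAY): [0, -3, -4, 3, 3] = [0, -3, -4, 3, 3] -> [0, -3, -4, 3, 3]
Stage 2 (OFFSET -3): 0+-3=-3, -3+-3=-6, -4+-3=-7, 3+-3=0, 3+-3=0 -> [-3, -6, -7, 0, 0]
Stage 3 (DELAY): [0, -3, -6, -7, 0] = [0, -3, -6, -7, 0] -> [0, -3, -6, -7, 0]
Stage 4 (AMPLIFY -2): 0*-2=0, -3*-2=6, -6*-2=12, -7*-2=14, 0*-2=0 -> [0, 6, 12, 14, 0]
Stage 5 (SUM): sum[0..0]=0, sum[0..1]=6, sum[0..2]=18, sum[0..3]=32, sum[0..4]=32 -> [0, 6, 18, 32, 32]

Answer: 0 6 18 32 32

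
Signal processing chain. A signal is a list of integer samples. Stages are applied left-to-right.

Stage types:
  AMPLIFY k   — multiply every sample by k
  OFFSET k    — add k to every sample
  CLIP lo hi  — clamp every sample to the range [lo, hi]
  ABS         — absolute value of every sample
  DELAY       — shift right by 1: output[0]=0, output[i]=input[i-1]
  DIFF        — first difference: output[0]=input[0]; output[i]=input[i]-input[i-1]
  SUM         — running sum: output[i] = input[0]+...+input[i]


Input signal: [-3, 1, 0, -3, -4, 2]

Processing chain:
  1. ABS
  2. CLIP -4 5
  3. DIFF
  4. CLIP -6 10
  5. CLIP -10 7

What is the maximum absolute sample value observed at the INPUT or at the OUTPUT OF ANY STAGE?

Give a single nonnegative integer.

Answer: 4

Derivation:
Input: [-3, 1, 0, -3, -4, 2] (max |s|=4)
Stage 1 (ABS): |-3|=3, |1|=1, |0|=0, |-3|=3, |-4|=4, |2|=2 -> [3, 1, 0, 3, 4, 2] (max |s|=4)
Stage 2 (CLIP -4 5): clip(3,-4,5)=3, clip(1,-4,5)=1, clip(0,-4,5)=0, clip(3,-4,5)=3, clip(4,-4,5)=4, clip(2,-4,5)=2 -> [3, 1, 0, 3, 4, 2] (max |s|=4)
Stage 3 (DIFF): s[0]=3, 1-3=-2, 0-1=-1, 3-0=3, 4-3=1, 2-4=-2 -> [3, -2, -1, 3, 1, -2] (max |s|=3)
Stage 4 (CLIP -6 10): clip(3,-6,10)=3, clip(-2,-6,10)=-2, clip(-1,-6,10)=-1, clip(3,-6,10)=3, clip(1,-6,10)=1, clip(-2,-6,10)=-2 -> [3, -2, -1, 3, 1, -2] (max |s|=3)
Stage 5 (CLIP -10 7): clip(3,-10,7)=3, clip(-2,-10,7)=-2, clip(-1,-10,7)=-1, clip(3,-10,7)=3, clip(1,-10,7)=1, clip(-2,-10,7)=-2 -> [3, -2, -1, 3, 1, -2] (max |s|=3)
Overall max amplitude: 4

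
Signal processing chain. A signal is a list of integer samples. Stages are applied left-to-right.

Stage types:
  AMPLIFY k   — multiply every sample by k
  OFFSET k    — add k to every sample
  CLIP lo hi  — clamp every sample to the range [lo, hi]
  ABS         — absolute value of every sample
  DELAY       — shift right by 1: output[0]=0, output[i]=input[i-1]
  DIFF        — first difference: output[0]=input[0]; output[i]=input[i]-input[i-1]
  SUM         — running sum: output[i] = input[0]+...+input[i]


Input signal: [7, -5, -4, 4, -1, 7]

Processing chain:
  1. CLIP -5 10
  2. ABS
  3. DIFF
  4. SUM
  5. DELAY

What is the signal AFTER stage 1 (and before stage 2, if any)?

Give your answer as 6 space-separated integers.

Answer: 7 -5 -4 4 -1 7

Derivation:
Input: [7, -5, -4, 4, -1, 7]
Stage 1 (CLIP -5 10): clip(7,-5,10)=7, clip(-5,-5,10)=-5, clip(-4,-5,10)=-4, clip(4,-5,10)=4, clip(-1,-5,10)=-1, clip(7,-5,10)=7 -> [7, -5, -4, 4, -1, 7]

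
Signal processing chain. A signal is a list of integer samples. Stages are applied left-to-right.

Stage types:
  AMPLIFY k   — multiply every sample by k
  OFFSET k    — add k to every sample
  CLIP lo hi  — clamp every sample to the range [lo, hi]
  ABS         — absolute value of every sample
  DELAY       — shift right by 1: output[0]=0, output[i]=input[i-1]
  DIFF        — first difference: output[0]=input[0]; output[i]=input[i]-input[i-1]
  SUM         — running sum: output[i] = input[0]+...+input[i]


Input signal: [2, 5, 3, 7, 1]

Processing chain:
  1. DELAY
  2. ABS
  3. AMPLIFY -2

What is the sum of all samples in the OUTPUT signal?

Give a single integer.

Input: [2, 5, 3, 7, 1]
Stage 1 (DELAY): [0, 2, 5, 3, 7] = [0, 2, 5, 3, 7] -> [0, 2, 5, 3, 7]
Stage 2 (ABS): |0|=0, |2|=2, |5|=5, |3|=3, |7|=7 -> [0, 2, 5, 3, 7]
Stage 3 (AMPLIFY -2): 0*-2=0, 2*-2=-4, 5*-2=-10, 3*-2=-6, 7*-2=-14 -> [0, -4, -10, -6, -14]
Output sum: -34

Answer: -34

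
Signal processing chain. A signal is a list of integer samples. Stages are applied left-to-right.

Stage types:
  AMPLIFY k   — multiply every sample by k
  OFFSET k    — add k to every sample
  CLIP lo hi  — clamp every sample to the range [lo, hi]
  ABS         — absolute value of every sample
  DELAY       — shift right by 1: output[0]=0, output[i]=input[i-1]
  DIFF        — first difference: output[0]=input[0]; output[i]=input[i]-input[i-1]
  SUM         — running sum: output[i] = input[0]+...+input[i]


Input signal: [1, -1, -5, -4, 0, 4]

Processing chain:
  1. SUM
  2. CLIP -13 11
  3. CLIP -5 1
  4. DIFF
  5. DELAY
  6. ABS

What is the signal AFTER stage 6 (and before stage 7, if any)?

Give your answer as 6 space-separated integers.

Answer: 0 1 1 5 0 0

Derivation:
Input: [1, -1, -5, -4, 0, 4]
Stage 1 (SUM): sum[0..0]=1, sum[0..1]=0, sum[0..2]=-5, sum[0..3]=-9, sum[0..4]=-9, sum[0..5]=-5 -> [1, 0, -5, -9, -9, -5]
Stage 2 (CLIP -13 11): clip(1,-13,11)=1, clip(0,-13,11)=0, clip(-5,-13,11)=-5, clip(-9,-13,11)=-9, clip(-9,-13,11)=-9, clip(-5,-13,11)=-5 -> [1, 0, -5, -9, -9, -5]
Stage 3 (CLIP -5 1): clip(1,-5,1)=1, clip(0,-5,1)=0, clip(-5,-5,1)=-5, clip(-9,-5,1)=-5, clip(-9,-5,1)=-5, clip(-5,-5,1)=-5 -> [1, 0, -5, -5, -5, -5]
Stage 4 (DIFF): s[0]=1, 0-1=-1, -5-0=-5, -5--5=0, -5--5=0, -5--5=0 -> [1, -1, -5, 0, 0, 0]
Stage 5 (DELAY): [0, 1, -1, -5, 0, 0] = [0, 1, -1, -5, 0, 0] -> [0, 1, -1, -5, 0, 0]
Stage 6 (ABS): |0|=0, |1|=1, |-1|=1, |-5|=5, |0|=0, |0|=0 -> [0, 1, 1, 5, 0, 0]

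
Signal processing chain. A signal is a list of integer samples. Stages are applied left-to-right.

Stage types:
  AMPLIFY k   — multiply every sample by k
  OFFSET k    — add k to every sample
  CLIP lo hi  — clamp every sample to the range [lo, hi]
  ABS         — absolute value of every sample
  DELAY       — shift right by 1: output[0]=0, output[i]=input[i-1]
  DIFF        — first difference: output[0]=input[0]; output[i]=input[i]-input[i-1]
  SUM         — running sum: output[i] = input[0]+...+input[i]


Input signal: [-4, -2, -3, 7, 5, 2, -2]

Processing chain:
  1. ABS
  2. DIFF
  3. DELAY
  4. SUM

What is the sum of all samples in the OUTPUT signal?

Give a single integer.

Answer: 23

Derivation:
Input: [-4, -2, -3, 7, 5, 2, -2]
Stage 1 (ABS): |-4|=4, |-2|=2, |-3|=3, |7|=7, |5|=5, |2|=2, |-2|=2 -> [4, 2, 3, 7, 5, 2, 2]
Stage 2 (DIFF): s[0]=4, 2-4=-2, 3-2=1, 7-3=4, 5-7=-2, 2-5=-3, 2-2=0 -> [4, -2, 1, 4, -2, -3, 0]
Stage 3 (DELAY): [0, 4, -2, 1, 4, -2, -3] = [0, 4, -2, 1, 4, -2, -3] -> [0, 4, -2, 1, 4, -2, -3]
Stage 4 (SUM): sum[0..0]=0, sum[0..1]=4, sum[0..2]=2, sum[0..3]=3, sum[0..4]=7, sum[0..5]=5, sum[0..6]=2 -> [0, 4, 2, 3, 7, 5, 2]
Output sum: 23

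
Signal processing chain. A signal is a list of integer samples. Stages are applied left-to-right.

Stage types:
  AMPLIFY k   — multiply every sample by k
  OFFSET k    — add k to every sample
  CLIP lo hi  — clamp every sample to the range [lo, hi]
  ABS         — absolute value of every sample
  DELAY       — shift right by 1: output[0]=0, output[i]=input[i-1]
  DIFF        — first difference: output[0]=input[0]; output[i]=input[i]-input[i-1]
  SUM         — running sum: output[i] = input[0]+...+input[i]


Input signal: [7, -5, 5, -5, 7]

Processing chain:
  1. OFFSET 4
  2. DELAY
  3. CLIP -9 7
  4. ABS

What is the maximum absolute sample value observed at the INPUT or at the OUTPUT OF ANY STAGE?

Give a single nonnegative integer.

Input: [7, -5, 5, -5, 7] (max |s|=7)
Stage 1 (OFFSET 4): 7+4=11, -5+4=-1, 5+4=9, -5+4=-1, 7+4=11 -> [11, -1, 9, -1, 11] (max |s|=11)
Stage 2 (DELAY): [0, 11, -1, 9, -1] = [0, 11, -1, 9, -1] -> [0, 11, -1, 9, -1] (max |s|=11)
Stage 3 (CLIP -9 7): clip(0,-9,7)=0, clip(11,-9,7)=7, clip(-1,-9,7)=-1, clip(9,-9,7)=7, clip(-1,-9,7)=-1 -> [0, 7, -1, 7, -1] (max |s|=7)
Stage 4 (ABS): |0|=0, |7|=7, |-1|=1, |7|=7, |-1|=1 -> [0, 7, 1, 7, 1] (max |s|=7)
Overall max amplitude: 11

Answer: 11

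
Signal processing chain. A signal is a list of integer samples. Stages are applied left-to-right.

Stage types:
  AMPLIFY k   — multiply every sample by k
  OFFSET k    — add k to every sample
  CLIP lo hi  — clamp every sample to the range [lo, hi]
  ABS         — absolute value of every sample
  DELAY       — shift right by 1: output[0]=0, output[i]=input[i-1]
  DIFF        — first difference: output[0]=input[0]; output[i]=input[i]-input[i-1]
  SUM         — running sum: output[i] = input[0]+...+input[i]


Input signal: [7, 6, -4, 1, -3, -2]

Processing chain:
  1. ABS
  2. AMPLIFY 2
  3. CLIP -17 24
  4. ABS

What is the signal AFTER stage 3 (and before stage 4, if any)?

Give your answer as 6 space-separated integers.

Input: [7, 6, -4, 1, -3, -2]
Stage 1 (ABS): |7|=7, |6|=6, |-4|=4, |1|=1, |-3|=3, |-2|=2 -> [7, 6, 4, 1, 3, 2]
Stage 2 (AMPLIFY 2): 7*2=14, 6*2=12, 4*2=8, 1*2=2, 3*2=6, 2*2=4 -> [14, 12, 8, 2, 6, 4]
Stage 3 (CLIP -17 24): clip(14,-17,24)=14, clip(12,-17,24)=12, clip(8,-17,24)=8, clip(2,-17,24)=2, clip(6,-17,24)=6, clip(4,-17,24)=4 -> [14, 12, 8, 2, 6, 4]

Answer: 14 12 8 2 6 4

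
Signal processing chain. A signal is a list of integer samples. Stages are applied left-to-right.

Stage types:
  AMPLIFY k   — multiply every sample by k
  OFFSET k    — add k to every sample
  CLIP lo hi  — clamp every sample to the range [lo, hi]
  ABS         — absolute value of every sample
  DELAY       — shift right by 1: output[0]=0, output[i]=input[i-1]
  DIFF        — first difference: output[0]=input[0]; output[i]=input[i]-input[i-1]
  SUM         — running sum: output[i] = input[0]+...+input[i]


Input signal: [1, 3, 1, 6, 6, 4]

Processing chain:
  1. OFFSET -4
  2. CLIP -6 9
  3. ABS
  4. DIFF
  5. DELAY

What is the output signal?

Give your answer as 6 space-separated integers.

Input: [1, 3, 1, 6, 6, 4]
Stage 1 (OFFSET -4): 1+-4=-3, 3+-4=-1, 1+-4=-3, 6+-4=2, 6+-4=2, 4+-4=0 -> [-3, -1, -3, 2, 2, 0]
Stage 2 (CLIP -6 9): clip(-3,-6,9)=-3, clip(-1,-6,9)=-1, clip(-3,-6,9)=-3, clip(2,-6,9)=2, clip(2,-6,9)=2, clip(0,-6,9)=0 -> [-3, -1, -3, 2, 2, 0]
Stage 3 (ABS): |-3|=3, |-1|=1, |-3|=3, |2|=2, |2|=2, |0|=0 -> [3, 1, 3, 2, 2, 0]
Stage 4 (DIFF): s[0]=3, 1-3=-2, 3-1=2, 2-3=-1, 2-2=0, 0-2=-2 -> [3, -2, 2, -1, 0, -2]
Stage 5 (DELAY): [0, 3, -2, 2, -1, 0] = [0, 3, -2, 2, -1, 0] -> [0, 3, -2, 2, -1, 0]

Answer: 0 3 -2 2 -1 0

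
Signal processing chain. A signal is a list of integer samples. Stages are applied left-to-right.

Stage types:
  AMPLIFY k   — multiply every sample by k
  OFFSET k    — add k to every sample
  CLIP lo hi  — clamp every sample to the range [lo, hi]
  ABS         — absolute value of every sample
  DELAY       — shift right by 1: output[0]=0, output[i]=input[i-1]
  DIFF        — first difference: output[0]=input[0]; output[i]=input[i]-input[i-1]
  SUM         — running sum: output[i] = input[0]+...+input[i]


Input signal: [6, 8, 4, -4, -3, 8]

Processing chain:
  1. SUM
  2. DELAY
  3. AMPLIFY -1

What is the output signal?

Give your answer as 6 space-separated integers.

Answer: 0 -6 -14 -18 -14 -11

Derivation:
Input: [6, 8, 4, -4, -3, 8]
Stage 1 (SUM): sum[0..0]=6, sum[0..1]=14, sum[0..2]=18, sum[0..3]=14, sum[0..4]=11, sum[0..5]=19 -> [6, 14, 18, 14, 11, 19]
Stage 2 (DELAY): [0, 6, 14, 18, 14, 11] = [0, 6, 14, 18, 14, 11] -> [0, 6, 14, 18, 14, 11]
Stage 3 (AMPLIFY -1): 0*-1=0, 6*-1=-6, 14*-1=-14, 18*-1=-18, 14*-1=-14, 11*-1=-11 -> [0, -6, -14, -18, -14, -11]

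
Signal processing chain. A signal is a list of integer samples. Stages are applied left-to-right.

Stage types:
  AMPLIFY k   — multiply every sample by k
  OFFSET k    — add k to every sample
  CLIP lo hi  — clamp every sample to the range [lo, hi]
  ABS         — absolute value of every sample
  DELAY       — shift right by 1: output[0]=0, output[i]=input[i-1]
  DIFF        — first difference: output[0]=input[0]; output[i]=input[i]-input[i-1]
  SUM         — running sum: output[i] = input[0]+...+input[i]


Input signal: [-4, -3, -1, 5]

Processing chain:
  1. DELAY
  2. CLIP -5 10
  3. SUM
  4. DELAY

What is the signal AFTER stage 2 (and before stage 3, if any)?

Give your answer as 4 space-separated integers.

Answer: 0 -4 -3 -1

Derivation:
Input: [-4, -3, -1, 5]
Stage 1 (DELAY): [0, -4, -3, -1] = [0, -4, -3, -1] -> [0, -4, -3, -1]
Stage 2 (CLIP -5 10): clip(0,-5,10)=0, clip(-4,-5,10)=-4, clip(-3,-5,10)=-3, clip(-1,-5,10)=-1 -> [0, -4, -3, -1]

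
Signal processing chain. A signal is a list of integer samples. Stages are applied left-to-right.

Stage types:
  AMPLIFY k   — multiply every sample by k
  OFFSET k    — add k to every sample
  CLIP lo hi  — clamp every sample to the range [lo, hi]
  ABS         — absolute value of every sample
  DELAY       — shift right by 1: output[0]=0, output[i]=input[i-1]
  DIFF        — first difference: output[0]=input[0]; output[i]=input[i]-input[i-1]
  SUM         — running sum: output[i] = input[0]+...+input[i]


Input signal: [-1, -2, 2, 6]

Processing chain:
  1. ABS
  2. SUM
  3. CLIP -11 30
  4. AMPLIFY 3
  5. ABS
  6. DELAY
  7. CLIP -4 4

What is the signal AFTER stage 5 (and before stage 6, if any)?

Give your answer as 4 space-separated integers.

Input: [-1, -2, 2, 6]
Stage 1 (ABS): |-1|=1, |-2|=2, |2|=2, |6|=6 -> [1, 2, 2, 6]
Stage 2 (SUM): sum[0..0]=1, sum[0..1]=3, sum[0..2]=5, sum[0..3]=11 -> [1, 3, 5, 11]
Stage 3 (CLIP -11 30): clip(1,-11,30)=1, clip(3,-11,30)=3, clip(5,-11,30)=5, clip(11,-11,30)=11 -> [1, 3, 5, 11]
Stage 4 (AMPLIFY 3): 1*3=3, 3*3=9, 5*3=15, 11*3=33 -> [3, 9, 15, 33]
Stage 5 (ABS): |3|=3, |9|=9, |15|=15, |33|=33 -> [3, 9, 15, 33]

Answer: 3 9 15 33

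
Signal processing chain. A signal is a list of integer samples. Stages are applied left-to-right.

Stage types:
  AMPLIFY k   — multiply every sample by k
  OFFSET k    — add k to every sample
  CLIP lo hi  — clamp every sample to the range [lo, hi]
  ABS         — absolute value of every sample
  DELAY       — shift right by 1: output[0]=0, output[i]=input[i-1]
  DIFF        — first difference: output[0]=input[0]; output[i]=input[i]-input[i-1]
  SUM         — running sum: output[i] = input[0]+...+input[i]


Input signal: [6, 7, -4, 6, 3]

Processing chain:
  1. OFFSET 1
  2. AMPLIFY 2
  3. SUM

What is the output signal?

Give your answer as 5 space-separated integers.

Answer: 14 30 24 38 46

Derivation:
Input: [6, 7, -4, 6, 3]
Stage 1 (OFFSET 1): 6+1=7, 7+1=8, -4+1=-3, 6+1=7, 3+1=4 -> [7, 8, -3, 7, 4]
Stage 2 (AMPLIFY 2): 7*2=14, 8*2=16, -3*2=-6, 7*2=14, 4*2=8 -> [14, 16, -6, 14, 8]
Stage 3 (SUM): sum[0..0]=14, sum[0..1]=30, sum[0..2]=24, sum[0..3]=38, sum[0..4]=46 -> [14, 30, 24, 38, 46]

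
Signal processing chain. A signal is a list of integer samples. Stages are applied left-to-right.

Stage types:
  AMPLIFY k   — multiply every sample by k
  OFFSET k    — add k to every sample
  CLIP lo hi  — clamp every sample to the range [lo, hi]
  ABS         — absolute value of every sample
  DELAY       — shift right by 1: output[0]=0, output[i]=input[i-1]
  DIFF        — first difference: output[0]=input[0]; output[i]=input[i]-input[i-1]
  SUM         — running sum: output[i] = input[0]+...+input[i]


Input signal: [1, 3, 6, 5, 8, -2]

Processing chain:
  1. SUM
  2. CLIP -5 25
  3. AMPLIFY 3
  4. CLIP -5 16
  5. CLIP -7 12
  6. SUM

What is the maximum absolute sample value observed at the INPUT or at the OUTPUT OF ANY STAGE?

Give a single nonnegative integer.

Answer: 69

Derivation:
Input: [1, 3, 6, 5, 8, -2] (max |s|=8)
Stage 1 (SUM): sum[0..0]=1, sum[0..1]=4, sum[0..2]=10, sum[0..3]=15, sum[0..4]=23, sum[0..5]=21 -> [1, 4, 10, 15, 23, 21] (max |s|=23)
Stage 2 (CLIP -5 25): clip(1,-5,25)=1, clip(4,-5,25)=4, clip(10,-5,25)=10, clip(15,-5,25)=15, clip(23,-5,25)=23, clip(21,-5,25)=21 -> [1, 4, 10, 15, 23, 21] (max |s|=23)
Stage 3 (AMPLIFY 3): 1*3=3, 4*3=12, 10*3=30, 15*3=45, 23*3=69, 21*3=63 -> [3, 12, 30, 45, 69, 63] (max |s|=69)
Stage 4 (CLIP -5 16): clip(3,-5,16)=3, clip(12,-5,16)=12, clip(30,-5,16)=16, clip(45,-5,16)=16, clip(69,-5,16)=16, clip(63,-5,16)=16 -> [3, 12, 16, 16, 16, 16] (max |s|=16)
Stage 5 (CLIP -7 12): clip(3,-7,12)=3, clip(12,-7,12)=12, clip(16,-7,12)=12, clip(16,-7,12)=12, clip(16,-7,12)=12, clip(16,-7,12)=12 -> [3, 12, 12, 12, 12, 12] (max |s|=12)
Stage 6 (SUM): sum[0..0]=3, sum[0..1]=15, sum[0..2]=27, sum[0..3]=39, sum[0..4]=51, sum[0..5]=63 -> [3, 15, 27, 39, 51, 63] (max |s|=63)
Overall max amplitude: 69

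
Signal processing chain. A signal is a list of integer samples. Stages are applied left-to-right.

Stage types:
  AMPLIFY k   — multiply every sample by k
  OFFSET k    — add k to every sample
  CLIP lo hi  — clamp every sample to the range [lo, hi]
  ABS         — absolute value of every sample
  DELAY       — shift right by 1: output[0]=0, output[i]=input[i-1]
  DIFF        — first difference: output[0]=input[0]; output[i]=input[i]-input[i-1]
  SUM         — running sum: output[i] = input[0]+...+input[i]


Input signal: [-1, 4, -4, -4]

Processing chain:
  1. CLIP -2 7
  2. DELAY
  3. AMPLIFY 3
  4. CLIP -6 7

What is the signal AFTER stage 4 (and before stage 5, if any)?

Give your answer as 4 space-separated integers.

Answer: 0 -3 7 -6

Derivation:
Input: [-1, 4, -4, -4]
Stage 1 (CLIP -2 7): clip(-1,-2,7)=-1, clip(4,-2,7)=4, clip(-4,-2,7)=-2, clip(-4,-2,7)=-2 -> [-1, 4, -2, -2]
Stage 2 (DELAY): [0, -1, 4, -2] = [0, -1, 4, -2] -> [0, -1, 4, -2]
Stage 3 (AMPLIFY 3): 0*3=0, -1*3=-3, 4*3=12, -2*3=-6 -> [0, -3, 12, -6]
Stage 4 (CLIP -6 7): clip(0,-6,7)=0, clip(-3,-6,7)=-3, clip(12,-6,7)=7, clip(-6,-6,7)=-6 -> [0, -3, 7, -6]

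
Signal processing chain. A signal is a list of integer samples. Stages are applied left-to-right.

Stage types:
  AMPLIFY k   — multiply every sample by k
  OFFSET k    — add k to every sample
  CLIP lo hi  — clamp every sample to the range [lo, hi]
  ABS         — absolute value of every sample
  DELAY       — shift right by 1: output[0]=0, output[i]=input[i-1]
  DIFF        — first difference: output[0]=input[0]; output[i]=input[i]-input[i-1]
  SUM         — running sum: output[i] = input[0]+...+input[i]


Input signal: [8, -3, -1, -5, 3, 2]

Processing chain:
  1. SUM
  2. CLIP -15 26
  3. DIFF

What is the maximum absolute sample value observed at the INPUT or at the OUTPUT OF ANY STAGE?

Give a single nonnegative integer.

Input: [8, -3, -1, -5, 3, 2] (max |s|=8)
Stage 1 (SUM): sum[0..0]=8, sum[0..1]=5, sum[0..2]=4, sum[0..3]=-1, sum[0..4]=2, sum[0..5]=4 -> [8, 5, 4, -1, 2, 4] (max |s|=8)
Stage 2 (CLIP -15 26): clip(8,-15,26)=8, clip(5,-15,26)=5, clip(4,-15,26)=4, clip(-1,-15,26)=-1, clip(2,-15,26)=2, clip(4,-15,26)=4 -> [8, 5, 4, -1, 2, 4] (max |s|=8)
Stage 3 (DIFF): s[0]=8, 5-8=-3, 4-5=-1, -1-4=-5, 2--1=3, 4-2=2 -> [8, -3, -1, -5, 3, 2] (max |s|=8)
Overall max amplitude: 8

Answer: 8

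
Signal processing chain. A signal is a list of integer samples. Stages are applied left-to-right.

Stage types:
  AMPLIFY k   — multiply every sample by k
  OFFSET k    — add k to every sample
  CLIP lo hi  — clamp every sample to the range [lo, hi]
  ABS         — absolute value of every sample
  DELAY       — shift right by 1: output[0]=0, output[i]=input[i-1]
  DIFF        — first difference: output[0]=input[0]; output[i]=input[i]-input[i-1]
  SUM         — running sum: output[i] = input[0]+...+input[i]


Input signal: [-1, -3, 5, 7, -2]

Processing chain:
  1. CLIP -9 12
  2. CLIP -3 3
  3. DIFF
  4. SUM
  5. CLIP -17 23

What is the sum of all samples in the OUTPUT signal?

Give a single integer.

Answer: 0

Derivation:
Input: [-1, -3, 5, 7, -2]
Stage 1 (CLIP -9 12): clip(-1,-9,12)=-1, clip(-3,-9,12)=-3, clip(5,-9,12)=5, clip(7,-9,12)=7, clip(-2,-9,12)=-2 -> [-1, -3, 5, 7, -2]
Stage 2 (CLIP -3 3): clip(-1,-3,3)=-1, clip(-3,-3,3)=-3, clip(5,-3,3)=3, clip(7,-3,3)=3, clip(-2,-3,3)=-2 -> [-1, -3, 3, 3, -2]
Stage 3 (DIFF): s[0]=-1, -3--1=-2, 3--3=6, 3-3=0, -2-3=-5 -> [-1, -2, 6, 0, -5]
Stage 4 (SUM): sum[0..0]=-1, sum[0..1]=-3, sum[0..2]=3, sum[0..3]=3, sum[0..4]=-2 -> [-1, -3, 3, 3, -2]
Stage 5 (CLIP -17 23): clip(-1,-17,23)=-1, clip(-3,-17,23)=-3, clip(3,-17,23)=3, clip(3,-17,23)=3, clip(-2,-17,23)=-2 -> [-1, -3, 3, 3, -2]
Output sum: 0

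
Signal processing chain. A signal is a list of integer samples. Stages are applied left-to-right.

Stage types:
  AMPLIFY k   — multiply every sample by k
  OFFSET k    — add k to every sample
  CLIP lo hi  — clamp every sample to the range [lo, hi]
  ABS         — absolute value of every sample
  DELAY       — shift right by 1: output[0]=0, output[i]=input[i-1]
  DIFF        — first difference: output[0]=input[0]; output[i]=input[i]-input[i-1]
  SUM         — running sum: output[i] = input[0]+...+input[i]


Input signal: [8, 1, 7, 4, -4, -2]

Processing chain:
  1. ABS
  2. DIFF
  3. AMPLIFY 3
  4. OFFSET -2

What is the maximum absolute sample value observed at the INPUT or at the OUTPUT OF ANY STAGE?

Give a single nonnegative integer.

Answer: 24

Derivation:
Input: [8, 1, 7, 4, -4, -2] (max |s|=8)
Stage 1 (ABS): |8|=8, |1|=1, |7|=7, |4|=4, |-4|=4, |-2|=2 -> [8, 1, 7, 4, 4, 2] (max |s|=8)
Stage 2 (DIFF): s[0]=8, 1-8=-7, 7-1=6, 4-7=-3, 4-4=0, 2-4=-2 -> [8, -7, 6, -3, 0, -2] (max |s|=8)
Stage 3 (AMPLIFY 3): 8*3=24, -7*3=-21, 6*3=18, -3*3=-9, 0*3=0, -2*3=-6 -> [24, -21, 18, -9, 0, -6] (max |s|=24)
Stage 4 (OFFSET -2): 24+-2=22, -21+-2=-23, 18+-2=16, -9+-2=-11, 0+-2=-2, -6+-2=-8 -> [22, -23, 16, -11, -2, -8] (max |s|=23)
Overall max amplitude: 24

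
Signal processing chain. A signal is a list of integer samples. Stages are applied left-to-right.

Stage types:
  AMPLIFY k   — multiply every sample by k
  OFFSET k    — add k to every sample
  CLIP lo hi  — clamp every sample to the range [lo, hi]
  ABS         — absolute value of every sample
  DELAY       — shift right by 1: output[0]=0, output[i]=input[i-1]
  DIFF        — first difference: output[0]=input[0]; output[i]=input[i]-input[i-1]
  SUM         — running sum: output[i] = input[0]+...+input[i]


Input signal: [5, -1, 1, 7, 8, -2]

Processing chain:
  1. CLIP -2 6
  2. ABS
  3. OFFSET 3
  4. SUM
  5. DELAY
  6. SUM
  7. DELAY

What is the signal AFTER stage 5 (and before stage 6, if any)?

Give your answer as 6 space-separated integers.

Answer: 0 8 12 16 25 34

Derivation:
Input: [5, -1, 1, 7, 8, -2]
Stage 1 (CLIP -2 6): clip(5,-2,6)=5, clip(-1,-2,6)=-1, clip(1,-2,6)=1, clip(7,-2,6)=6, clip(8,-2,6)=6, clip(-2,-2,6)=-2 -> [5, -1, 1, 6, 6, -2]
Stage 2 (ABS): |5|=5, |-1|=1, |1|=1, |6|=6, |6|=6, |-2|=2 -> [5, 1, 1, 6, 6, 2]
Stage 3 (OFFSET 3): 5+3=8, 1+3=4, 1+3=4, 6+3=9, 6+3=9, 2+3=5 -> [8, 4, 4, 9, 9, 5]
Stage 4 (SUM): sum[0..0]=8, sum[0..1]=12, sum[0..2]=16, sum[0..3]=25, sum[0..4]=34, sum[0..5]=39 -> [8, 12, 16, 25, 34, 39]
Stage 5 (DELAY): [0, 8, 12, 16, 25, 34] = [0, 8, 12, 16, 25, 34] -> [0, 8, 12, 16, 25, 34]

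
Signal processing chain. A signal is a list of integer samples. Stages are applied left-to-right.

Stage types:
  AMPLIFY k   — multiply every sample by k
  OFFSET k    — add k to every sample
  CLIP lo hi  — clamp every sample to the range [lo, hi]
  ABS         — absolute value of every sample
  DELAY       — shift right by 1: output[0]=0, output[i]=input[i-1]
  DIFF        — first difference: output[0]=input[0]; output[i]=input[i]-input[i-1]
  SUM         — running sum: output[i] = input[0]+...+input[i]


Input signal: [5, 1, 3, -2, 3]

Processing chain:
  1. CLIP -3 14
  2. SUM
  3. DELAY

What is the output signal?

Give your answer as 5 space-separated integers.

Answer: 0 5 6 9 7

Derivation:
Input: [5, 1, 3, -2, 3]
Stage 1 (CLIP -3 14): clip(5,-3,14)=5, clip(1,-3,14)=1, clip(3,-3,14)=3, clip(-2,-3,14)=-2, clip(3,-3,14)=3 -> [5, 1, 3, -2, 3]
Stage 2 (SUM): sum[0..0]=5, sum[0..1]=6, sum[0..2]=9, sum[0..3]=7, sum[0..4]=10 -> [5, 6, 9, 7, 10]
Stage 3 (DELAY): [0, 5, 6, 9, 7] = [0, 5, 6, 9, 7] -> [0, 5, 6, 9, 7]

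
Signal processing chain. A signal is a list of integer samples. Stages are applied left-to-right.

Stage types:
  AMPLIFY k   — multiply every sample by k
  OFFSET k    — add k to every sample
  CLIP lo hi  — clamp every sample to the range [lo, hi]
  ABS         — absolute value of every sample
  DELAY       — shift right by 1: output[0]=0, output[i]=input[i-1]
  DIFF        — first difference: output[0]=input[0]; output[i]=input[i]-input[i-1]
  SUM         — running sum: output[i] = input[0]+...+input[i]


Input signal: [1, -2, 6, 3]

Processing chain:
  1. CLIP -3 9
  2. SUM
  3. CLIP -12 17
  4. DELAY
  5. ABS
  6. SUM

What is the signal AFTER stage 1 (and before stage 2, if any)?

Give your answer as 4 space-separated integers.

Answer: 1 -2 6 3

Derivation:
Input: [1, -2, 6, 3]
Stage 1 (CLIP -3 9): clip(1,-3,9)=1, clip(-2,-3,9)=-2, clip(6,-3,9)=6, clip(3,-3,9)=3 -> [1, -2, 6, 3]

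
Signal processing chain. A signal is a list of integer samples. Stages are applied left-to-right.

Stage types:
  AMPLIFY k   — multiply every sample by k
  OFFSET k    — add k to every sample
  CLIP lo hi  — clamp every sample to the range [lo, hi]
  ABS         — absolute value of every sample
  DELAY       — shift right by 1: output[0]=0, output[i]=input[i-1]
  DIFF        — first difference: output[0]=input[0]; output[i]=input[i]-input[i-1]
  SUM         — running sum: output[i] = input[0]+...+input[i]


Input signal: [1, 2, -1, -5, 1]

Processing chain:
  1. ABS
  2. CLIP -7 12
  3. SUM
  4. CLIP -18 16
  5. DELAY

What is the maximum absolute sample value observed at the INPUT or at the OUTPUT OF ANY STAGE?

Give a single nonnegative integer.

Input: [1, 2, -1, -5, 1] (max |s|=5)
Stage 1 (ABS): |1|=1, |2|=2, |-1|=1, |-5|=5, |1|=1 -> [1, 2, 1, 5, 1] (max |s|=5)
Stage 2 (CLIP -7 12): clip(1,-7,12)=1, clip(2,-7,12)=2, clip(1,-7,12)=1, clip(5,-7,12)=5, clip(1,-7,12)=1 -> [1, 2, 1, 5, 1] (max |s|=5)
Stage 3 (SUM): sum[0..0]=1, sum[0..1]=3, sum[0..2]=4, sum[0..3]=9, sum[0..4]=10 -> [1, 3, 4, 9, 10] (max |s|=10)
Stage 4 (CLIP -18 16): clip(1,-18,16)=1, clip(3,-18,16)=3, clip(4,-18,16)=4, clip(9,-18,16)=9, clip(10,-18,16)=10 -> [1, 3, 4, 9, 10] (max |s|=10)
Stage 5 (DELAY): [0, 1, 3, 4, 9] = [0, 1, 3, 4, 9] -> [0, 1, 3, 4, 9] (max |s|=9)
Overall max amplitude: 10

Answer: 10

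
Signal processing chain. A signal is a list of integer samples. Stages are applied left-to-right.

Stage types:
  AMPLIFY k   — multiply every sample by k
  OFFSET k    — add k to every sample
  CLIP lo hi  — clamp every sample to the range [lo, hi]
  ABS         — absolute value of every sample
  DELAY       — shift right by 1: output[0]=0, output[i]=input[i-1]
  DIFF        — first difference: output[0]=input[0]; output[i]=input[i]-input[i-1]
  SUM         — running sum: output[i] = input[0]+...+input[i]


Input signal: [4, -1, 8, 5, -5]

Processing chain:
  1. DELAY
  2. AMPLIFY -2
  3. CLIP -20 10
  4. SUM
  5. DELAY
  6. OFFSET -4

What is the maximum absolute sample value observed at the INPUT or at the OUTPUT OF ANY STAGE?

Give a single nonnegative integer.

Input: [4, -1, 8, 5, -5] (max |s|=8)
Stage 1 (DELAY): [0, 4, -1, 8, 5] = [0, 4, -1, 8, 5] -> [0, 4, -1, 8, 5] (max |s|=8)
Stage 2 (AMPLIFY -2): 0*-2=0, 4*-2=-8, -1*-2=2, 8*-2=-16, 5*-2=-10 -> [0, -8, 2, -16, -10] (max |s|=16)
Stage 3 (CLIP -20 10): clip(0,-20,10)=0, clip(-8,-20,10)=-8, clip(2,-20,10)=2, clip(-16,-20,10)=-16, clip(-10,-20,10)=-10 -> [0, -8, 2, -16, -10] (max |s|=16)
Stage 4 (SUM): sum[0..0]=0, sum[0..1]=-8, sum[0..2]=-6, sum[0..3]=-22, sum[0..4]=-32 -> [0, -8, -6, -22, -32] (max |s|=32)
Stage 5 (DELAY): [0, 0, -8, -6, -22] = [0, 0, -8, -6, -22] -> [0, 0, -8, -6, -22] (max |s|=22)
Stage 6 (OFFSET -4): 0+-4=-4, 0+-4=-4, -8+-4=-12, -6+-4=-10, -22+-4=-26 -> [-4, -4, -12, -10, -26] (max |s|=26)
Overall max amplitude: 32

Answer: 32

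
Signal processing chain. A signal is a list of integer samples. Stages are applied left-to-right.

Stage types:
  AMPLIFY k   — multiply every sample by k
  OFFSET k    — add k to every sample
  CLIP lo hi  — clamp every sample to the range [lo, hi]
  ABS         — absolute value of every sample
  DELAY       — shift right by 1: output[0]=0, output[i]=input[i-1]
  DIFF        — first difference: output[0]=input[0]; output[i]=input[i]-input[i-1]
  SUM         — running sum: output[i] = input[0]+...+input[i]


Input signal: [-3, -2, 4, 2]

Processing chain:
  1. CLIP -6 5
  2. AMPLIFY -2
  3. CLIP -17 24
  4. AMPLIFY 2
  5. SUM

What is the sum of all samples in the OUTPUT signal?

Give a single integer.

Input: [-3, -2, 4, 2]
Stage 1 (CLIP -6 5): clip(-3,-6,5)=-3, clip(-2,-6,5)=-2, clip(4,-6,5)=4, clip(2,-6,5)=2 -> [-3, -2, 4, 2]
Stage 2 (AMPLIFY -2): -3*-2=6, -2*-2=4, 4*-2=-8, 2*-2=-4 -> [6, 4, -8, -4]
Stage 3 (CLIP -17 24): clip(6,-17,24)=6, clip(4,-17,24)=4, clip(-8,-17,24)=-8, clip(-4,-17,24)=-4 -> [6, 4, -8, -4]
Stage 4 (AMPLIFY 2): 6*2=12, 4*2=8, -8*2=-16, -4*2=-8 -> [12, 8, -16, -8]
Stage 5 (SUM): sum[0..0]=12, sum[0..1]=20, sum[0..2]=4, sum[0..3]=-4 -> [12, 20, 4, -4]
Output sum: 32

Answer: 32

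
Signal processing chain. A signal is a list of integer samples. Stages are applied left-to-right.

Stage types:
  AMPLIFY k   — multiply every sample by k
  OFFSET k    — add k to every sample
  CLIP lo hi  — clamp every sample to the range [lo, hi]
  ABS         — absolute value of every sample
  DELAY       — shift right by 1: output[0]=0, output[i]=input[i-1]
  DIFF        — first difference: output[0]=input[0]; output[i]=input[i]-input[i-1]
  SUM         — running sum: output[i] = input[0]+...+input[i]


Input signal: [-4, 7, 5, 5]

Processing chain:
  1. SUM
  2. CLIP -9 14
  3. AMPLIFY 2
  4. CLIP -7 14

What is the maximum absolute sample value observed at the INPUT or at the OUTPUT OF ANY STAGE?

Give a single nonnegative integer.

Answer: 26

Derivation:
Input: [-4, 7, 5, 5] (max |s|=7)
Stage 1 (SUM): sum[0..0]=-4, sum[0..1]=3, sum[0..2]=8, sum[0..3]=13 -> [-4, 3, 8, 13] (max |s|=13)
Stage 2 (CLIP -9 14): clip(-4,-9,14)=-4, clip(3,-9,14)=3, clip(8,-9,14)=8, clip(13,-9,14)=13 -> [-4, 3, 8, 13] (max |s|=13)
Stage 3 (AMPLIFY 2): -4*2=-8, 3*2=6, 8*2=16, 13*2=26 -> [-8, 6, 16, 26] (max |s|=26)
Stage 4 (CLIP -7 14): clip(-8,-7,14)=-7, clip(6,-7,14)=6, clip(16,-7,14)=14, clip(26,-7,14)=14 -> [-7, 6, 14, 14] (max |s|=14)
Overall max amplitude: 26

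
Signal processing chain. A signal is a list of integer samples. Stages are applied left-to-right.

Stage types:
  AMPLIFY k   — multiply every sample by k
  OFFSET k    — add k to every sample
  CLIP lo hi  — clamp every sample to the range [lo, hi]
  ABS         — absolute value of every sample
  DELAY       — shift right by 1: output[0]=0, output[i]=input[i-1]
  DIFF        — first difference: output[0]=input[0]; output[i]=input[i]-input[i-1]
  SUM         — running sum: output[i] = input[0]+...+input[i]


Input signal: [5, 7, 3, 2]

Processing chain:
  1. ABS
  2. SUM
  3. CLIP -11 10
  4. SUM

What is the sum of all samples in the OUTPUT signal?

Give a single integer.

Answer: 80

Derivation:
Input: [5, 7, 3, 2]
Stage 1 (ABS): |5|=5, |7|=7, |3|=3, |2|=2 -> [5, 7, 3, 2]
Stage 2 (SUM): sum[0..0]=5, sum[0..1]=12, sum[0..2]=15, sum[0..3]=17 -> [5, 12, 15, 17]
Stage 3 (CLIP -11 10): clip(5,-11,10)=5, clip(12,-11,10)=10, clip(15,-11,10)=10, clip(17,-11,10)=10 -> [5, 10, 10, 10]
Stage 4 (SUM): sum[0..0]=5, sum[0..1]=15, sum[0..2]=25, sum[0..3]=35 -> [5, 15, 25, 35]
Output sum: 80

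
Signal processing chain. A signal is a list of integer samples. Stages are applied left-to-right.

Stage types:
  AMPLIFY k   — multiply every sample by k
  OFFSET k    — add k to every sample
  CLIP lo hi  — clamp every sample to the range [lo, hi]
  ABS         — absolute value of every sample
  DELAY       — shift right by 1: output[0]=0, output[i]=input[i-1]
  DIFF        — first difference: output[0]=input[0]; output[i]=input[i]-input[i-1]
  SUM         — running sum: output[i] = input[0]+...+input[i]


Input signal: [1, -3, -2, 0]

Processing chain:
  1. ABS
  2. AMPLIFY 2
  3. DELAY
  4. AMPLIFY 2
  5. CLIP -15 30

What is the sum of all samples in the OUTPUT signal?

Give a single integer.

Answer: 24

Derivation:
Input: [1, -3, -2, 0]
Stage 1 (ABS): |1|=1, |-3|=3, |-2|=2, |0|=0 -> [1, 3, 2, 0]
Stage 2 (AMPLIFY 2): 1*2=2, 3*2=6, 2*2=4, 0*2=0 -> [2, 6, 4, 0]
Stage 3 (DELAY): [0, 2, 6, 4] = [0, 2, 6, 4] -> [0, 2, 6, 4]
Stage 4 (AMPLIFY 2): 0*2=0, 2*2=4, 6*2=12, 4*2=8 -> [0, 4, 12, 8]
Stage 5 (CLIP -15 30): clip(0,-15,30)=0, clip(4,-15,30)=4, clip(12,-15,30)=12, clip(8,-15,30)=8 -> [0, 4, 12, 8]
Output sum: 24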